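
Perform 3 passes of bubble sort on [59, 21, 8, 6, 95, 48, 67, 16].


Initial: [59, 21, 8, 6, 95, 48, 67, 16]
Pass 1: [21, 8, 6, 59, 48, 67, 16, 95] (6 swaps)
Pass 2: [8, 6, 21, 48, 59, 16, 67, 95] (4 swaps)
Pass 3: [6, 8, 21, 48, 16, 59, 67, 95] (2 swaps)

After 3 passes: [6, 8, 21, 48, 16, 59, 67, 95]


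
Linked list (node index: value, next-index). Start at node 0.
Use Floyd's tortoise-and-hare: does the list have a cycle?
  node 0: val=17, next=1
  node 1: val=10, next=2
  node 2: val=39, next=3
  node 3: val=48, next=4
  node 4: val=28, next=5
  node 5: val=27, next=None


Floyd's tortoise (slow, +1) and hare (fast, +2):
  init: slow=0, fast=0
  step 1: slow=1, fast=2
  step 2: slow=2, fast=4
  step 3: fast 4->5->None, no cycle

Cycle: no


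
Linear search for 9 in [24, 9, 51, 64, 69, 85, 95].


i=0: 24!=9
i=1: 9==9 found!

Found at 1, 2 comps


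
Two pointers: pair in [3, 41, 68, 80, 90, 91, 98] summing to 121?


lo=0(3)+hi=6(98)=101
lo=1(41)+hi=6(98)=139
lo=1(41)+hi=5(91)=132
lo=1(41)+hi=4(90)=131
lo=1(41)+hi=3(80)=121

Yes: 41+80=121


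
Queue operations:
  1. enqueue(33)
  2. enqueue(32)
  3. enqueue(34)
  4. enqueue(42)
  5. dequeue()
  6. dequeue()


enqueue(33) -> [33]
enqueue(32) -> [33, 32]
enqueue(34) -> [33, 32, 34]
enqueue(42) -> [33, 32, 34, 42]
dequeue()->33, [32, 34, 42]
dequeue()->32, [34, 42]

Final queue: [34, 42]


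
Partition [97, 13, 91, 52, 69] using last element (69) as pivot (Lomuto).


Pivot: 69
  13 <= 69: swap -> [13, 97, 91, 52, 69]
  52 <= 69: swap -> [13, 52, 91, 97, 69]
Place pivot at 2: [13, 52, 69, 97, 91]

Partitioned: [13, 52, 69, 97, 91]


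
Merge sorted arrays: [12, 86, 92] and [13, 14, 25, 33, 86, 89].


Take 12 from A
Take 13 from B
Take 14 from B
Take 25 from B
Take 33 from B
Take 86 from A
Take 86 from B
Take 89 from B

Merged: [12, 13, 14, 25, 33, 86, 86, 89, 92]


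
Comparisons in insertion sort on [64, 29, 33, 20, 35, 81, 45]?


Algorithm: insertion sort
Input: [64, 29, 33, 20, 35, 81, 45]
Sorted: [20, 29, 33, 35, 45, 64, 81]

12


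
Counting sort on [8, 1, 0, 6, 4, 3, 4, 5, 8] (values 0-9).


Input: [8, 1, 0, 6, 4, 3, 4, 5, 8]
Counts: [1, 1, 0, 1, 2, 1, 1, 0, 2, 0]

Sorted: [0, 1, 3, 4, 4, 5, 6, 8, 8]


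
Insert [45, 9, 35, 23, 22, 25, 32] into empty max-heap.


Insert 45: [45]
Insert 9: [45, 9]
Insert 35: [45, 9, 35]
Insert 23: [45, 23, 35, 9]
Insert 22: [45, 23, 35, 9, 22]
Insert 25: [45, 23, 35, 9, 22, 25]
Insert 32: [45, 23, 35, 9, 22, 25, 32]

Final heap: [45, 23, 35, 9, 22, 25, 32]


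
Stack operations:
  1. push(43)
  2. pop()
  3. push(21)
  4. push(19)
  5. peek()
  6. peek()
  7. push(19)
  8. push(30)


push(43) -> [43]
pop()->43, []
push(21) -> [21]
push(19) -> [21, 19]
peek()->19
peek()->19
push(19) -> [21, 19, 19]
push(30) -> [21, 19, 19, 30]

Final stack: [21, 19, 19, 30]


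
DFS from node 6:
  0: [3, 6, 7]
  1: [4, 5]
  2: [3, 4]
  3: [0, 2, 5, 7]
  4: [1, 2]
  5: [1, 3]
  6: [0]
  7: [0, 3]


Visit 6, push [0]
Visit 0, push [7, 3]
Visit 3, push [7, 5, 2]
Visit 2, push [4]
Visit 4, push [1]
Visit 1, push [5]
Visit 5, push []
Visit 7, push []

DFS order: [6, 0, 3, 2, 4, 1, 5, 7]


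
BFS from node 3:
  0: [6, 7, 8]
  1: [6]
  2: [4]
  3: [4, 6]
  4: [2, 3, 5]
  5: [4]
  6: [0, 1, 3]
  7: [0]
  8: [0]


Visit 3, enqueue [4, 6]
Visit 4, enqueue [2, 5]
Visit 6, enqueue [0, 1]
Visit 2, enqueue []
Visit 5, enqueue []
Visit 0, enqueue [7, 8]
Visit 1, enqueue []
Visit 7, enqueue []
Visit 8, enqueue []

BFS order: [3, 4, 6, 2, 5, 0, 1, 7, 8]


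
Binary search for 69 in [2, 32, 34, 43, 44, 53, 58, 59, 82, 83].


Step 1: lo=0, hi=9, mid=4, val=44
Step 2: lo=5, hi=9, mid=7, val=59
Step 3: lo=8, hi=9, mid=8, val=82

Not found


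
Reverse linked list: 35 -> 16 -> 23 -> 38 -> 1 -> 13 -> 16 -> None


Step 1: curr=35, set curr.next=prev(None) | reversed so far: 35
Step 2: curr=16, set curr.next=prev(35) | reversed so far: 16 -> 35
Step 3: curr=23, set curr.next=prev(16) | reversed so far: 23 -> 16 -> 35
Step 4: curr=38, set curr.next=prev(23) | reversed so far: 38 -> 23 -> 16 -> 35
Step 5: curr=1, set curr.next=prev(38) | reversed so far: 1 -> 38 -> 23 -> 16 -> 35
Step 6: curr=13, set curr.next=prev(1) | reversed so far: 13 -> 1 -> 38 -> 23 -> 16 -> 35
Step 7: curr=16, set curr.next=prev(13) | reversed so far: 16 -> 13 -> 1 -> 38 -> 23 -> 16 -> 35

16 -> 13 -> 1 -> 38 -> 23 -> 16 -> 35 -> None


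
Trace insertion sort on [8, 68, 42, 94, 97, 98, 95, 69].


Initial: [8, 68, 42, 94, 97, 98, 95, 69]
Insert 68: [8, 68, 42, 94, 97, 98, 95, 69]
Insert 42: [8, 42, 68, 94, 97, 98, 95, 69]
Insert 94: [8, 42, 68, 94, 97, 98, 95, 69]
Insert 97: [8, 42, 68, 94, 97, 98, 95, 69]
Insert 98: [8, 42, 68, 94, 97, 98, 95, 69]
Insert 95: [8, 42, 68, 94, 95, 97, 98, 69]
Insert 69: [8, 42, 68, 69, 94, 95, 97, 98]

Sorted: [8, 42, 68, 69, 94, 95, 97, 98]


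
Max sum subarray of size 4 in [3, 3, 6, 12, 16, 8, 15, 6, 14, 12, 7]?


[0:4]: 24
[1:5]: 37
[2:6]: 42
[3:7]: 51
[4:8]: 45
[5:9]: 43
[6:10]: 47
[7:11]: 39

Max: 51 at [3:7]


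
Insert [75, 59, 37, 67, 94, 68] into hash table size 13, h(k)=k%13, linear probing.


Insert 75: h=10 -> slot 10
Insert 59: h=7 -> slot 7
Insert 37: h=11 -> slot 11
Insert 67: h=2 -> slot 2
Insert 94: h=3 -> slot 3
Insert 68: h=3, 1 probes -> slot 4

Table: [None, None, 67, 94, 68, None, None, 59, None, None, 75, 37, None]


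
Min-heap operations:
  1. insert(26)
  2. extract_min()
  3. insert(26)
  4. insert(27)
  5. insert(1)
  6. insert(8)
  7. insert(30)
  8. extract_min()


insert(26) -> [26]
extract_min()->26, []
insert(26) -> [26]
insert(27) -> [26, 27]
insert(1) -> [1, 27, 26]
insert(8) -> [1, 8, 26, 27]
insert(30) -> [1, 8, 26, 27, 30]
extract_min()->1, [8, 27, 26, 30]

Final heap: [8, 27, 26, 30]


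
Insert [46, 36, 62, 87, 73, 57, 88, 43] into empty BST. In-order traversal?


Insert 46: root
Insert 36: L from 46
Insert 62: R from 46
Insert 87: R from 46 -> R from 62
Insert 73: R from 46 -> R from 62 -> L from 87
Insert 57: R from 46 -> L from 62
Insert 88: R from 46 -> R from 62 -> R from 87
Insert 43: L from 46 -> R from 36

In-order: [36, 43, 46, 57, 62, 73, 87, 88]


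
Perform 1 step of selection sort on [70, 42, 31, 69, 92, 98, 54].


Initial: [70, 42, 31, 69, 92, 98, 54]
Step 1: min=31 at 2
  Swap: [31, 42, 70, 69, 92, 98, 54]

After 1 step: [31, 42, 70, 69, 92, 98, 54]


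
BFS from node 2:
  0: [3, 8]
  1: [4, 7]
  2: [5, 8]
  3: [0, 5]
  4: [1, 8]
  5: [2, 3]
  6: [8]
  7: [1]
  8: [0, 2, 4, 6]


Visit 2, enqueue [5, 8]
Visit 5, enqueue [3]
Visit 8, enqueue [0, 4, 6]
Visit 3, enqueue []
Visit 0, enqueue []
Visit 4, enqueue [1]
Visit 6, enqueue []
Visit 1, enqueue [7]
Visit 7, enqueue []

BFS order: [2, 5, 8, 3, 0, 4, 6, 1, 7]


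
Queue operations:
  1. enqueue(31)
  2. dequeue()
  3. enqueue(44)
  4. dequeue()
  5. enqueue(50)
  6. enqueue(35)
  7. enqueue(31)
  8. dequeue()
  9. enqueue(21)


enqueue(31) -> [31]
dequeue()->31, []
enqueue(44) -> [44]
dequeue()->44, []
enqueue(50) -> [50]
enqueue(35) -> [50, 35]
enqueue(31) -> [50, 35, 31]
dequeue()->50, [35, 31]
enqueue(21) -> [35, 31, 21]

Final queue: [35, 31, 21]


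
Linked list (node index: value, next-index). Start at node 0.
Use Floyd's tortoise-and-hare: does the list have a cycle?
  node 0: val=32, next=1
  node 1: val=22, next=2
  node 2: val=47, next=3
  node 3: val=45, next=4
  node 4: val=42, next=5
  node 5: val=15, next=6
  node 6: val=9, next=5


Floyd's tortoise (slow, +1) and hare (fast, +2):
  init: slow=0, fast=0
  step 1: slow=1, fast=2
  step 2: slow=2, fast=4
  step 3: slow=3, fast=6
  step 4: slow=4, fast=6
  step 5: slow=5, fast=6
  step 6: slow=6, fast=6
  slow == fast at node 6: cycle detected

Cycle: yes


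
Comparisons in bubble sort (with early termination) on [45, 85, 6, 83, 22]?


Algorithm: bubble sort (with early termination)
Input: [45, 85, 6, 83, 22]
Sorted: [6, 22, 45, 83, 85]

10


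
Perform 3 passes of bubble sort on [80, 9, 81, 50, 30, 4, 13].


Initial: [80, 9, 81, 50, 30, 4, 13]
Pass 1: [9, 80, 50, 30, 4, 13, 81] (5 swaps)
Pass 2: [9, 50, 30, 4, 13, 80, 81] (4 swaps)
Pass 3: [9, 30, 4, 13, 50, 80, 81] (3 swaps)

After 3 passes: [9, 30, 4, 13, 50, 80, 81]


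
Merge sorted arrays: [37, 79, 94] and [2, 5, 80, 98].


Take 2 from B
Take 5 from B
Take 37 from A
Take 79 from A
Take 80 from B
Take 94 from A

Merged: [2, 5, 37, 79, 80, 94, 98]


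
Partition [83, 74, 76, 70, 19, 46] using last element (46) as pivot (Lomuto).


Pivot: 46
  19 <= 46: swap -> [19, 74, 76, 70, 83, 46]
Place pivot at 1: [19, 46, 76, 70, 83, 74]

Partitioned: [19, 46, 76, 70, 83, 74]


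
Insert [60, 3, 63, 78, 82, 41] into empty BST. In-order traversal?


Insert 60: root
Insert 3: L from 60
Insert 63: R from 60
Insert 78: R from 60 -> R from 63
Insert 82: R from 60 -> R from 63 -> R from 78
Insert 41: L from 60 -> R from 3

In-order: [3, 41, 60, 63, 78, 82]


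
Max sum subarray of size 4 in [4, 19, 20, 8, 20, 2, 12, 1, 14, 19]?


[0:4]: 51
[1:5]: 67
[2:6]: 50
[3:7]: 42
[4:8]: 35
[5:9]: 29
[6:10]: 46

Max: 67 at [1:5]


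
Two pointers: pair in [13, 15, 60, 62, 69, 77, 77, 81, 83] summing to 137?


lo=0(13)+hi=8(83)=96
lo=1(15)+hi=8(83)=98
lo=2(60)+hi=8(83)=143
lo=2(60)+hi=7(81)=141
lo=2(60)+hi=6(77)=137

Yes: 60+77=137


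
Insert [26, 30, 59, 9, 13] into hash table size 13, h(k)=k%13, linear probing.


Insert 26: h=0 -> slot 0
Insert 30: h=4 -> slot 4
Insert 59: h=7 -> slot 7
Insert 9: h=9 -> slot 9
Insert 13: h=0, 1 probes -> slot 1

Table: [26, 13, None, None, 30, None, None, 59, None, 9, None, None, None]


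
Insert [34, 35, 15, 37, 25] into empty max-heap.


Insert 34: [34]
Insert 35: [35, 34]
Insert 15: [35, 34, 15]
Insert 37: [37, 35, 15, 34]
Insert 25: [37, 35, 15, 34, 25]

Final heap: [37, 35, 15, 34, 25]


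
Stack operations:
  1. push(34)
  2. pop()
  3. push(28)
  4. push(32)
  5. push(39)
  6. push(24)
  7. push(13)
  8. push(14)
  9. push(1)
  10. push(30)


push(34) -> [34]
pop()->34, []
push(28) -> [28]
push(32) -> [28, 32]
push(39) -> [28, 32, 39]
push(24) -> [28, 32, 39, 24]
push(13) -> [28, 32, 39, 24, 13]
push(14) -> [28, 32, 39, 24, 13, 14]
push(1) -> [28, 32, 39, 24, 13, 14, 1]
push(30) -> [28, 32, 39, 24, 13, 14, 1, 30]

Final stack: [28, 32, 39, 24, 13, 14, 1, 30]


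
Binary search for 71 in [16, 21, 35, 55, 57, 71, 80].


Step 1: lo=0, hi=6, mid=3, val=55
Step 2: lo=4, hi=6, mid=5, val=71

Found at index 5


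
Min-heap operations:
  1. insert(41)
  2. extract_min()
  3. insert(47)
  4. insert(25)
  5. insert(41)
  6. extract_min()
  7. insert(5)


insert(41) -> [41]
extract_min()->41, []
insert(47) -> [47]
insert(25) -> [25, 47]
insert(41) -> [25, 47, 41]
extract_min()->25, [41, 47]
insert(5) -> [5, 47, 41]

Final heap: [5, 47, 41]


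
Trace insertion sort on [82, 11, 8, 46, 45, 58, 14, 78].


Initial: [82, 11, 8, 46, 45, 58, 14, 78]
Insert 11: [11, 82, 8, 46, 45, 58, 14, 78]
Insert 8: [8, 11, 82, 46, 45, 58, 14, 78]
Insert 46: [8, 11, 46, 82, 45, 58, 14, 78]
Insert 45: [8, 11, 45, 46, 82, 58, 14, 78]
Insert 58: [8, 11, 45, 46, 58, 82, 14, 78]
Insert 14: [8, 11, 14, 45, 46, 58, 82, 78]
Insert 78: [8, 11, 14, 45, 46, 58, 78, 82]

Sorted: [8, 11, 14, 45, 46, 58, 78, 82]


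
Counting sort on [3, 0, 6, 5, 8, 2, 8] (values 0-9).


Input: [3, 0, 6, 5, 8, 2, 8]
Counts: [1, 0, 1, 1, 0, 1, 1, 0, 2, 0]

Sorted: [0, 2, 3, 5, 6, 8, 8]


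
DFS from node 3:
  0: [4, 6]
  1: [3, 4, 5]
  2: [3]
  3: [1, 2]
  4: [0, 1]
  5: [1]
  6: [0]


Visit 3, push [2, 1]
Visit 1, push [5, 4]
Visit 4, push [0]
Visit 0, push [6]
Visit 6, push []
Visit 5, push []
Visit 2, push []

DFS order: [3, 1, 4, 0, 6, 5, 2]


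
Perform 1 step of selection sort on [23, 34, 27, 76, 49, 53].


Initial: [23, 34, 27, 76, 49, 53]
Step 1: min=23 at 0
  Swap: [23, 34, 27, 76, 49, 53]

After 1 step: [23, 34, 27, 76, 49, 53]


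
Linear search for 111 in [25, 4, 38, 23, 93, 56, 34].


i=0: 25!=111
i=1: 4!=111
i=2: 38!=111
i=3: 23!=111
i=4: 93!=111
i=5: 56!=111
i=6: 34!=111

Not found, 7 comps


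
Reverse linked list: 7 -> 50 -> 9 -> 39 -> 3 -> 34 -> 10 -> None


Step 1: curr=7, set curr.next=prev(None) | reversed so far: 7
Step 2: curr=50, set curr.next=prev(7) | reversed so far: 50 -> 7
Step 3: curr=9, set curr.next=prev(50) | reversed so far: 9 -> 50 -> 7
Step 4: curr=39, set curr.next=prev(9) | reversed so far: 39 -> 9 -> 50 -> 7
Step 5: curr=3, set curr.next=prev(39) | reversed so far: 3 -> 39 -> 9 -> 50 -> 7
Step 6: curr=34, set curr.next=prev(3) | reversed so far: 34 -> 3 -> 39 -> 9 -> 50 -> 7
Step 7: curr=10, set curr.next=prev(34) | reversed so far: 10 -> 34 -> 3 -> 39 -> 9 -> 50 -> 7

10 -> 34 -> 3 -> 39 -> 9 -> 50 -> 7 -> None


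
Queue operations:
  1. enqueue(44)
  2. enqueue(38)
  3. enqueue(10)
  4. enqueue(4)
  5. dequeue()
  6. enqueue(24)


enqueue(44) -> [44]
enqueue(38) -> [44, 38]
enqueue(10) -> [44, 38, 10]
enqueue(4) -> [44, 38, 10, 4]
dequeue()->44, [38, 10, 4]
enqueue(24) -> [38, 10, 4, 24]

Final queue: [38, 10, 4, 24]


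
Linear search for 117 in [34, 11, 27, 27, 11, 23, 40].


i=0: 34!=117
i=1: 11!=117
i=2: 27!=117
i=3: 27!=117
i=4: 11!=117
i=5: 23!=117
i=6: 40!=117

Not found, 7 comps


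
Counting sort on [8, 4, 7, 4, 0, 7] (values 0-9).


Input: [8, 4, 7, 4, 0, 7]
Counts: [1, 0, 0, 0, 2, 0, 0, 2, 1, 0]

Sorted: [0, 4, 4, 7, 7, 8]


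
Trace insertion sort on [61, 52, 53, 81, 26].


Initial: [61, 52, 53, 81, 26]
Insert 52: [52, 61, 53, 81, 26]
Insert 53: [52, 53, 61, 81, 26]
Insert 81: [52, 53, 61, 81, 26]
Insert 26: [26, 52, 53, 61, 81]

Sorted: [26, 52, 53, 61, 81]


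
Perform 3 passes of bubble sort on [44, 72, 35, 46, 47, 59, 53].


Initial: [44, 72, 35, 46, 47, 59, 53]
Pass 1: [44, 35, 46, 47, 59, 53, 72] (5 swaps)
Pass 2: [35, 44, 46, 47, 53, 59, 72] (2 swaps)
Pass 3: [35, 44, 46, 47, 53, 59, 72] (0 swaps)

After 3 passes: [35, 44, 46, 47, 53, 59, 72]


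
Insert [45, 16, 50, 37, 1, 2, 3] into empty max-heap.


Insert 45: [45]
Insert 16: [45, 16]
Insert 50: [50, 16, 45]
Insert 37: [50, 37, 45, 16]
Insert 1: [50, 37, 45, 16, 1]
Insert 2: [50, 37, 45, 16, 1, 2]
Insert 3: [50, 37, 45, 16, 1, 2, 3]

Final heap: [50, 37, 45, 16, 1, 2, 3]


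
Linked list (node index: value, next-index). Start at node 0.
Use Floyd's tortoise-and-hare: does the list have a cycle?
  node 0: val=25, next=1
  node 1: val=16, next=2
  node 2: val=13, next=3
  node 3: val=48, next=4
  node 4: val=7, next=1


Floyd's tortoise (slow, +1) and hare (fast, +2):
  init: slow=0, fast=0
  step 1: slow=1, fast=2
  step 2: slow=2, fast=4
  step 3: slow=3, fast=2
  step 4: slow=4, fast=4
  slow == fast at node 4: cycle detected

Cycle: yes


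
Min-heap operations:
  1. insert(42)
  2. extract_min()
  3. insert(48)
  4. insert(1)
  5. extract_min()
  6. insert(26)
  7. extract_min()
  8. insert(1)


insert(42) -> [42]
extract_min()->42, []
insert(48) -> [48]
insert(1) -> [1, 48]
extract_min()->1, [48]
insert(26) -> [26, 48]
extract_min()->26, [48]
insert(1) -> [1, 48]

Final heap: [1, 48]


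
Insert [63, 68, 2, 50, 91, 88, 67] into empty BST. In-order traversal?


Insert 63: root
Insert 68: R from 63
Insert 2: L from 63
Insert 50: L from 63 -> R from 2
Insert 91: R from 63 -> R from 68
Insert 88: R from 63 -> R from 68 -> L from 91
Insert 67: R from 63 -> L from 68

In-order: [2, 50, 63, 67, 68, 88, 91]


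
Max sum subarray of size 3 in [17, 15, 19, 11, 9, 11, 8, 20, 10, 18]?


[0:3]: 51
[1:4]: 45
[2:5]: 39
[3:6]: 31
[4:7]: 28
[5:8]: 39
[6:9]: 38
[7:10]: 48

Max: 51 at [0:3]


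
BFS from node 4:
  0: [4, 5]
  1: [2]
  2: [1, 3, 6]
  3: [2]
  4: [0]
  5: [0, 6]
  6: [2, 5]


Visit 4, enqueue [0]
Visit 0, enqueue [5]
Visit 5, enqueue [6]
Visit 6, enqueue [2]
Visit 2, enqueue [1, 3]
Visit 1, enqueue []
Visit 3, enqueue []

BFS order: [4, 0, 5, 6, 2, 1, 3]


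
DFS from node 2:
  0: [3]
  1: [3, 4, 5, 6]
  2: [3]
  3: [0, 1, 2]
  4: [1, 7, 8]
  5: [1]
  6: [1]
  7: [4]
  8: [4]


Visit 2, push [3]
Visit 3, push [1, 0]
Visit 0, push []
Visit 1, push [6, 5, 4]
Visit 4, push [8, 7]
Visit 7, push []
Visit 8, push []
Visit 5, push []
Visit 6, push []

DFS order: [2, 3, 0, 1, 4, 7, 8, 5, 6]


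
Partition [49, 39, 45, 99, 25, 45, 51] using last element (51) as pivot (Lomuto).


Pivot: 51
  49 <= 51: advance i (no swap)
  39 <= 51: advance i (no swap)
  45 <= 51: advance i (no swap)
  25 <= 51: swap -> [49, 39, 45, 25, 99, 45, 51]
  45 <= 51: swap -> [49, 39, 45, 25, 45, 99, 51]
Place pivot at 5: [49, 39, 45, 25, 45, 51, 99]

Partitioned: [49, 39, 45, 25, 45, 51, 99]


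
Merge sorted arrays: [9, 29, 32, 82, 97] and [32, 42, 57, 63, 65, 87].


Take 9 from A
Take 29 from A
Take 32 from A
Take 32 from B
Take 42 from B
Take 57 from B
Take 63 from B
Take 65 from B
Take 82 from A
Take 87 from B

Merged: [9, 29, 32, 32, 42, 57, 63, 65, 82, 87, 97]


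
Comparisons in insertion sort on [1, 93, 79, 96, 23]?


Algorithm: insertion sort
Input: [1, 93, 79, 96, 23]
Sorted: [1, 23, 79, 93, 96]

8


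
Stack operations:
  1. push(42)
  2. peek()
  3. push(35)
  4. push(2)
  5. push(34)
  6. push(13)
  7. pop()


push(42) -> [42]
peek()->42
push(35) -> [42, 35]
push(2) -> [42, 35, 2]
push(34) -> [42, 35, 2, 34]
push(13) -> [42, 35, 2, 34, 13]
pop()->13, [42, 35, 2, 34]

Final stack: [42, 35, 2, 34]


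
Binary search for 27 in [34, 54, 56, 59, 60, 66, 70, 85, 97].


Step 1: lo=0, hi=8, mid=4, val=60
Step 2: lo=0, hi=3, mid=1, val=54
Step 3: lo=0, hi=0, mid=0, val=34

Not found


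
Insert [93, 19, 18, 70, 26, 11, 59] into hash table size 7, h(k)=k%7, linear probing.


Insert 93: h=2 -> slot 2
Insert 19: h=5 -> slot 5
Insert 18: h=4 -> slot 4
Insert 70: h=0 -> slot 0
Insert 26: h=5, 1 probes -> slot 6
Insert 11: h=4, 4 probes -> slot 1
Insert 59: h=3 -> slot 3

Table: [70, 11, 93, 59, 18, 19, 26]


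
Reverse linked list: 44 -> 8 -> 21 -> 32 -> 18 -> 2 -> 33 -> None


Step 1: curr=44, set curr.next=prev(None) | reversed so far: 44
Step 2: curr=8, set curr.next=prev(44) | reversed so far: 8 -> 44
Step 3: curr=21, set curr.next=prev(8) | reversed so far: 21 -> 8 -> 44
Step 4: curr=32, set curr.next=prev(21) | reversed so far: 32 -> 21 -> 8 -> 44
Step 5: curr=18, set curr.next=prev(32) | reversed so far: 18 -> 32 -> 21 -> 8 -> 44
Step 6: curr=2, set curr.next=prev(18) | reversed so far: 2 -> 18 -> 32 -> 21 -> 8 -> 44
Step 7: curr=33, set curr.next=prev(2) | reversed so far: 33 -> 2 -> 18 -> 32 -> 21 -> 8 -> 44

33 -> 2 -> 18 -> 32 -> 21 -> 8 -> 44 -> None


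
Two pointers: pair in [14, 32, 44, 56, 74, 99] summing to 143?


lo=0(14)+hi=5(99)=113
lo=1(32)+hi=5(99)=131
lo=2(44)+hi=5(99)=143

Yes: 44+99=143


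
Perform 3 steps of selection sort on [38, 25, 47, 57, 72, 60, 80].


Initial: [38, 25, 47, 57, 72, 60, 80]
Step 1: min=25 at 1
  Swap: [25, 38, 47, 57, 72, 60, 80]
Step 2: min=38 at 1
  Swap: [25, 38, 47, 57, 72, 60, 80]
Step 3: min=47 at 2
  Swap: [25, 38, 47, 57, 72, 60, 80]

After 3 steps: [25, 38, 47, 57, 72, 60, 80]


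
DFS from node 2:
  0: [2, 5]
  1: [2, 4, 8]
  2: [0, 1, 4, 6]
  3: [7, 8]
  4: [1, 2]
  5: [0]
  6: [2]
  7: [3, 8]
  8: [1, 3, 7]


Visit 2, push [6, 4, 1, 0]
Visit 0, push [5]
Visit 5, push []
Visit 1, push [8, 4]
Visit 4, push []
Visit 8, push [7, 3]
Visit 3, push [7]
Visit 7, push []
Visit 6, push []

DFS order: [2, 0, 5, 1, 4, 8, 3, 7, 6]


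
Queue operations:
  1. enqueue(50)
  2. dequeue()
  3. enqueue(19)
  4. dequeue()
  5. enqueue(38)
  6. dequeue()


enqueue(50) -> [50]
dequeue()->50, []
enqueue(19) -> [19]
dequeue()->19, []
enqueue(38) -> [38]
dequeue()->38, []

Final queue: []


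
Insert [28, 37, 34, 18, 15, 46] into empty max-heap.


Insert 28: [28]
Insert 37: [37, 28]
Insert 34: [37, 28, 34]
Insert 18: [37, 28, 34, 18]
Insert 15: [37, 28, 34, 18, 15]
Insert 46: [46, 28, 37, 18, 15, 34]

Final heap: [46, 28, 37, 18, 15, 34]


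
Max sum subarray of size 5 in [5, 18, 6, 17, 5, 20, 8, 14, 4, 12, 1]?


[0:5]: 51
[1:6]: 66
[2:7]: 56
[3:8]: 64
[4:9]: 51
[5:10]: 58
[6:11]: 39

Max: 66 at [1:6]


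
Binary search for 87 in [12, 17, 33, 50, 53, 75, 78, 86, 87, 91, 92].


Step 1: lo=0, hi=10, mid=5, val=75
Step 2: lo=6, hi=10, mid=8, val=87

Found at index 8


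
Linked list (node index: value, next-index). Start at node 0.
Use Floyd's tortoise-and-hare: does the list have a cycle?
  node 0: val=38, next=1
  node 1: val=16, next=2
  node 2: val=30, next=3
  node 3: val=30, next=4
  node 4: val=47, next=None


Floyd's tortoise (slow, +1) and hare (fast, +2):
  init: slow=0, fast=0
  step 1: slow=1, fast=2
  step 2: slow=2, fast=4
  step 3: fast -> None, no cycle

Cycle: no


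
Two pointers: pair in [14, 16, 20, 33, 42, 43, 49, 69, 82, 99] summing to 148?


lo=0(14)+hi=9(99)=113
lo=1(16)+hi=9(99)=115
lo=2(20)+hi=9(99)=119
lo=3(33)+hi=9(99)=132
lo=4(42)+hi=9(99)=141
lo=5(43)+hi=9(99)=142
lo=6(49)+hi=9(99)=148

Yes: 49+99=148


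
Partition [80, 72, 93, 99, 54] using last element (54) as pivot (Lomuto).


Pivot: 54
Place pivot at 0: [54, 72, 93, 99, 80]

Partitioned: [54, 72, 93, 99, 80]


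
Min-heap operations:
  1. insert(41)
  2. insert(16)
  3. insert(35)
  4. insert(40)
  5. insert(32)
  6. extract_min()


insert(41) -> [41]
insert(16) -> [16, 41]
insert(35) -> [16, 41, 35]
insert(40) -> [16, 40, 35, 41]
insert(32) -> [16, 32, 35, 41, 40]
extract_min()->16, [32, 40, 35, 41]

Final heap: [32, 40, 35, 41]


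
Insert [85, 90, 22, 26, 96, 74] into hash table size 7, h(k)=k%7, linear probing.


Insert 85: h=1 -> slot 1
Insert 90: h=6 -> slot 6
Insert 22: h=1, 1 probes -> slot 2
Insert 26: h=5 -> slot 5
Insert 96: h=5, 2 probes -> slot 0
Insert 74: h=4 -> slot 4

Table: [96, 85, 22, None, 74, 26, 90]


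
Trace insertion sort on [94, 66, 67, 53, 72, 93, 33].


Initial: [94, 66, 67, 53, 72, 93, 33]
Insert 66: [66, 94, 67, 53, 72, 93, 33]
Insert 67: [66, 67, 94, 53, 72, 93, 33]
Insert 53: [53, 66, 67, 94, 72, 93, 33]
Insert 72: [53, 66, 67, 72, 94, 93, 33]
Insert 93: [53, 66, 67, 72, 93, 94, 33]
Insert 33: [33, 53, 66, 67, 72, 93, 94]

Sorted: [33, 53, 66, 67, 72, 93, 94]


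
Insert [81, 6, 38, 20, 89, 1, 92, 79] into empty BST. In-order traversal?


Insert 81: root
Insert 6: L from 81
Insert 38: L from 81 -> R from 6
Insert 20: L from 81 -> R from 6 -> L from 38
Insert 89: R from 81
Insert 1: L from 81 -> L from 6
Insert 92: R from 81 -> R from 89
Insert 79: L from 81 -> R from 6 -> R from 38

In-order: [1, 6, 20, 38, 79, 81, 89, 92]


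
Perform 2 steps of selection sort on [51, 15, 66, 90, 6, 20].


Initial: [51, 15, 66, 90, 6, 20]
Step 1: min=6 at 4
  Swap: [6, 15, 66, 90, 51, 20]
Step 2: min=15 at 1
  Swap: [6, 15, 66, 90, 51, 20]

After 2 steps: [6, 15, 66, 90, 51, 20]


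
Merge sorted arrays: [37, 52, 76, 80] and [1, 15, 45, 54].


Take 1 from B
Take 15 from B
Take 37 from A
Take 45 from B
Take 52 from A
Take 54 from B

Merged: [1, 15, 37, 45, 52, 54, 76, 80]


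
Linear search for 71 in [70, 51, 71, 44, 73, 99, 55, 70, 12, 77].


i=0: 70!=71
i=1: 51!=71
i=2: 71==71 found!

Found at 2, 3 comps


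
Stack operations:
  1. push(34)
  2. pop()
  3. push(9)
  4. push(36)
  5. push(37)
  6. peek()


push(34) -> [34]
pop()->34, []
push(9) -> [9]
push(36) -> [9, 36]
push(37) -> [9, 36, 37]
peek()->37

Final stack: [9, 36, 37]


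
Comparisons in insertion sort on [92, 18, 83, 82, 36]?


Algorithm: insertion sort
Input: [92, 18, 83, 82, 36]
Sorted: [18, 36, 82, 83, 92]

10


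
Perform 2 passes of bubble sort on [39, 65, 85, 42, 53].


Initial: [39, 65, 85, 42, 53]
Pass 1: [39, 65, 42, 53, 85] (2 swaps)
Pass 2: [39, 42, 53, 65, 85] (2 swaps)

After 2 passes: [39, 42, 53, 65, 85]


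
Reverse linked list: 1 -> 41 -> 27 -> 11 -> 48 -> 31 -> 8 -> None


Step 1: curr=1, set curr.next=prev(None) | reversed so far: 1
Step 2: curr=41, set curr.next=prev(1) | reversed so far: 41 -> 1
Step 3: curr=27, set curr.next=prev(41) | reversed so far: 27 -> 41 -> 1
Step 4: curr=11, set curr.next=prev(27) | reversed so far: 11 -> 27 -> 41 -> 1
Step 5: curr=48, set curr.next=prev(11) | reversed so far: 48 -> 11 -> 27 -> 41 -> 1
Step 6: curr=31, set curr.next=prev(48) | reversed so far: 31 -> 48 -> 11 -> 27 -> 41 -> 1
Step 7: curr=8, set curr.next=prev(31) | reversed so far: 8 -> 31 -> 48 -> 11 -> 27 -> 41 -> 1

8 -> 31 -> 48 -> 11 -> 27 -> 41 -> 1 -> None


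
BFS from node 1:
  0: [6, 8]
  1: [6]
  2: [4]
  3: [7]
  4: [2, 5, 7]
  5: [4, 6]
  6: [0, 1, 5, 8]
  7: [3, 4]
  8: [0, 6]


Visit 1, enqueue [6]
Visit 6, enqueue [0, 5, 8]
Visit 0, enqueue []
Visit 5, enqueue [4]
Visit 8, enqueue []
Visit 4, enqueue [2, 7]
Visit 2, enqueue []
Visit 7, enqueue [3]
Visit 3, enqueue []

BFS order: [1, 6, 0, 5, 8, 4, 2, 7, 3]


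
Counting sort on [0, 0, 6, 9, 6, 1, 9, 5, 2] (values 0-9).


Input: [0, 0, 6, 9, 6, 1, 9, 5, 2]
Counts: [2, 1, 1, 0, 0, 1, 2, 0, 0, 2]

Sorted: [0, 0, 1, 2, 5, 6, 6, 9, 9]


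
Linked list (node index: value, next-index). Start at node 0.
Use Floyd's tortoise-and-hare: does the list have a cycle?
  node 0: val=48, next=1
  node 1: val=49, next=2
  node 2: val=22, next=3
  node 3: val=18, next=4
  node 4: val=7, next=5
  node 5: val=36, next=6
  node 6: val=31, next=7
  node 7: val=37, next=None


Floyd's tortoise (slow, +1) and hare (fast, +2):
  init: slow=0, fast=0
  step 1: slow=1, fast=2
  step 2: slow=2, fast=4
  step 3: slow=3, fast=6
  step 4: fast 6->7->None, no cycle

Cycle: no


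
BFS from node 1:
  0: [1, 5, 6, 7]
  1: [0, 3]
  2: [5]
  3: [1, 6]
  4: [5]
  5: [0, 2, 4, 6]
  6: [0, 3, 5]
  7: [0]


Visit 1, enqueue [0, 3]
Visit 0, enqueue [5, 6, 7]
Visit 3, enqueue []
Visit 5, enqueue [2, 4]
Visit 6, enqueue []
Visit 7, enqueue []
Visit 2, enqueue []
Visit 4, enqueue []

BFS order: [1, 0, 3, 5, 6, 7, 2, 4]


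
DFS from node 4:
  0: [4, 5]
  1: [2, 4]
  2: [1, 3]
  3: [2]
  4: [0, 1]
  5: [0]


Visit 4, push [1, 0]
Visit 0, push [5]
Visit 5, push []
Visit 1, push [2]
Visit 2, push [3]
Visit 3, push []

DFS order: [4, 0, 5, 1, 2, 3]


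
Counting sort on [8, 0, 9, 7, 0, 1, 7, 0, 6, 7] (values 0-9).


Input: [8, 0, 9, 7, 0, 1, 7, 0, 6, 7]
Counts: [3, 1, 0, 0, 0, 0, 1, 3, 1, 1]

Sorted: [0, 0, 0, 1, 6, 7, 7, 7, 8, 9]


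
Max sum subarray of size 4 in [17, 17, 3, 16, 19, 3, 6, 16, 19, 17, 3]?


[0:4]: 53
[1:5]: 55
[2:6]: 41
[3:7]: 44
[4:8]: 44
[5:9]: 44
[6:10]: 58
[7:11]: 55

Max: 58 at [6:10]


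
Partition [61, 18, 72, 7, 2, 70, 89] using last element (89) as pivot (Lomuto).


Pivot: 89
  61 <= 89: advance i (no swap)
  18 <= 89: advance i (no swap)
  72 <= 89: advance i (no swap)
  7 <= 89: advance i (no swap)
  2 <= 89: advance i (no swap)
  70 <= 89: advance i (no swap)
Place pivot at 6: [61, 18, 72, 7, 2, 70, 89]

Partitioned: [61, 18, 72, 7, 2, 70, 89]


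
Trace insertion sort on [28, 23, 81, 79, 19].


Initial: [28, 23, 81, 79, 19]
Insert 23: [23, 28, 81, 79, 19]
Insert 81: [23, 28, 81, 79, 19]
Insert 79: [23, 28, 79, 81, 19]
Insert 19: [19, 23, 28, 79, 81]

Sorted: [19, 23, 28, 79, 81]


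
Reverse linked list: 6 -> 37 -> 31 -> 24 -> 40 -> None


Step 1: curr=6, set curr.next=prev(None) | reversed so far: 6
Step 2: curr=37, set curr.next=prev(6) | reversed so far: 37 -> 6
Step 3: curr=31, set curr.next=prev(37) | reversed so far: 31 -> 37 -> 6
Step 4: curr=24, set curr.next=prev(31) | reversed so far: 24 -> 31 -> 37 -> 6
Step 5: curr=40, set curr.next=prev(24) | reversed so far: 40 -> 24 -> 31 -> 37 -> 6

40 -> 24 -> 31 -> 37 -> 6 -> None


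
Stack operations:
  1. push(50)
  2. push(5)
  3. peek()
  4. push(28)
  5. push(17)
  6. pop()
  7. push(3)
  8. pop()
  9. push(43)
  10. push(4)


push(50) -> [50]
push(5) -> [50, 5]
peek()->5
push(28) -> [50, 5, 28]
push(17) -> [50, 5, 28, 17]
pop()->17, [50, 5, 28]
push(3) -> [50, 5, 28, 3]
pop()->3, [50, 5, 28]
push(43) -> [50, 5, 28, 43]
push(4) -> [50, 5, 28, 43, 4]

Final stack: [50, 5, 28, 43, 4]


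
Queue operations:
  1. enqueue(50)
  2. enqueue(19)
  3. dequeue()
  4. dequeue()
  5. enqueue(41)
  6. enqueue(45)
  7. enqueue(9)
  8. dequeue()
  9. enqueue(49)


enqueue(50) -> [50]
enqueue(19) -> [50, 19]
dequeue()->50, [19]
dequeue()->19, []
enqueue(41) -> [41]
enqueue(45) -> [41, 45]
enqueue(9) -> [41, 45, 9]
dequeue()->41, [45, 9]
enqueue(49) -> [45, 9, 49]

Final queue: [45, 9, 49]


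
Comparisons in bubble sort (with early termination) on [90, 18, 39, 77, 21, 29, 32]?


Algorithm: bubble sort (with early termination)
Input: [90, 18, 39, 77, 21, 29, 32]
Sorted: [18, 21, 29, 32, 39, 77, 90]

18


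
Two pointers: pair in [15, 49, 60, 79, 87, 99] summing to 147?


lo=0(15)+hi=5(99)=114
lo=1(49)+hi=5(99)=148
lo=1(49)+hi=4(87)=136
lo=2(60)+hi=4(87)=147

Yes: 60+87=147


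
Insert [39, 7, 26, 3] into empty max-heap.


Insert 39: [39]
Insert 7: [39, 7]
Insert 26: [39, 7, 26]
Insert 3: [39, 7, 26, 3]

Final heap: [39, 7, 26, 3]


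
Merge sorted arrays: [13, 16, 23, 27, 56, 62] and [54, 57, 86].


Take 13 from A
Take 16 from A
Take 23 from A
Take 27 from A
Take 54 from B
Take 56 from A
Take 57 from B
Take 62 from A

Merged: [13, 16, 23, 27, 54, 56, 57, 62, 86]


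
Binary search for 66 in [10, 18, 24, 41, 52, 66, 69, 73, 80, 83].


Step 1: lo=0, hi=9, mid=4, val=52
Step 2: lo=5, hi=9, mid=7, val=73
Step 3: lo=5, hi=6, mid=5, val=66

Found at index 5


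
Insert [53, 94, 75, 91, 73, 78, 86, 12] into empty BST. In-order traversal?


Insert 53: root
Insert 94: R from 53
Insert 75: R from 53 -> L from 94
Insert 91: R from 53 -> L from 94 -> R from 75
Insert 73: R from 53 -> L from 94 -> L from 75
Insert 78: R from 53 -> L from 94 -> R from 75 -> L from 91
Insert 86: R from 53 -> L from 94 -> R from 75 -> L from 91 -> R from 78
Insert 12: L from 53

In-order: [12, 53, 73, 75, 78, 86, 91, 94]


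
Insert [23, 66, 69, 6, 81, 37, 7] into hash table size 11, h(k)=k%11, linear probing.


Insert 23: h=1 -> slot 1
Insert 66: h=0 -> slot 0
Insert 69: h=3 -> slot 3
Insert 6: h=6 -> slot 6
Insert 81: h=4 -> slot 4
Insert 37: h=4, 1 probes -> slot 5
Insert 7: h=7 -> slot 7

Table: [66, 23, None, 69, 81, 37, 6, 7, None, None, None]


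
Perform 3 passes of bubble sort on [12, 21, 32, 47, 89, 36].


Initial: [12, 21, 32, 47, 89, 36]
Pass 1: [12, 21, 32, 47, 36, 89] (1 swaps)
Pass 2: [12, 21, 32, 36, 47, 89] (1 swaps)
Pass 3: [12, 21, 32, 36, 47, 89] (0 swaps)

After 3 passes: [12, 21, 32, 36, 47, 89]


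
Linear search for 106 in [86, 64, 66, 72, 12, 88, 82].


i=0: 86!=106
i=1: 64!=106
i=2: 66!=106
i=3: 72!=106
i=4: 12!=106
i=5: 88!=106
i=6: 82!=106

Not found, 7 comps


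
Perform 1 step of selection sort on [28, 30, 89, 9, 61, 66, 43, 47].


Initial: [28, 30, 89, 9, 61, 66, 43, 47]
Step 1: min=9 at 3
  Swap: [9, 30, 89, 28, 61, 66, 43, 47]

After 1 step: [9, 30, 89, 28, 61, 66, 43, 47]


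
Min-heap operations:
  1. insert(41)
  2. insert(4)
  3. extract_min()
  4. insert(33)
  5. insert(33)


insert(41) -> [41]
insert(4) -> [4, 41]
extract_min()->4, [41]
insert(33) -> [33, 41]
insert(33) -> [33, 41, 33]

Final heap: [33, 41, 33]


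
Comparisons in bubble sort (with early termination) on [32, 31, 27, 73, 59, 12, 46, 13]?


Algorithm: bubble sort (with early termination)
Input: [32, 31, 27, 73, 59, 12, 46, 13]
Sorted: [12, 13, 27, 31, 32, 46, 59, 73]

28


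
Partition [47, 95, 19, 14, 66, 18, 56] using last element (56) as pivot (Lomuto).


Pivot: 56
  47 <= 56: advance i (no swap)
  19 <= 56: swap -> [47, 19, 95, 14, 66, 18, 56]
  14 <= 56: swap -> [47, 19, 14, 95, 66, 18, 56]
  18 <= 56: swap -> [47, 19, 14, 18, 66, 95, 56]
Place pivot at 4: [47, 19, 14, 18, 56, 95, 66]

Partitioned: [47, 19, 14, 18, 56, 95, 66]


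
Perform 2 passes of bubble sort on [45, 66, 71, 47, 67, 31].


Initial: [45, 66, 71, 47, 67, 31]
Pass 1: [45, 66, 47, 67, 31, 71] (3 swaps)
Pass 2: [45, 47, 66, 31, 67, 71] (2 swaps)

After 2 passes: [45, 47, 66, 31, 67, 71]


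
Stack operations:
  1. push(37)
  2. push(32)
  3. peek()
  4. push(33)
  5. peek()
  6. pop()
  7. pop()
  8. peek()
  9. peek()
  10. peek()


push(37) -> [37]
push(32) -> [37, 32]
peek()->32
push(33) -> [37, 32, 33]
peek()->33
pop()->33, [37, 32]
pop()->32, [37]
peek()->37
peek()->37
peek()->37

Final stack: [37]


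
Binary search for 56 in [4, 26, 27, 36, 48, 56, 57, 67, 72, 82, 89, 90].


Step 1: lo=0, hi=11, mid=5, val=56

Found at index 5


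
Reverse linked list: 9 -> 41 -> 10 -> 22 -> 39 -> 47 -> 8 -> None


Step 1: curr=9, set curr.next=prev(None) | reversed so far: 9
Step 2: curr=41, set curr.next=prev(9) | reversed so far: 41 -> 9
Step 3: curr=10, set curr.next=prev(41) | reversed so far: 10 -> 41 -> 9
Step 4: curr=22, set curr.next=prev(10) | reversed so far: 22 -> 10 -> 41 -> 9
Step 5: curr=39, set curr.next=prev(22) | reversed so far: 39 -> 22 -> 10 -> 41 -> 9
Step 6: curr=47, set curr.next=prev(39) | reversed so far: 47 -> 39 -> 22 -> 10 -> 41 -> 9
Step 7: curr=8, set curr.next=prev(47) | reversed so far: 8 -> 47 -> 39 -> 22 -> 10 -> 41 -> 9

8 -> 47 -> 39 -> 22 -> 10 -> 41 -> 9 -> None


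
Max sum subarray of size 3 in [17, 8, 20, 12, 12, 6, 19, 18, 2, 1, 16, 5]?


[0:3]: 45
[1:4]: 40
[2:5]: 44
[3:6]: 30
[4:7]: 37
[5:8]: 43
[6:9]: 39
[7:10]: 21
[8:11]: 19
[9:12]: 22

Max: 45 at [0:3]


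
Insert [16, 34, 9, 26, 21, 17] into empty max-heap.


Insert 16: [16]
Insert 34: [34, 16]
Insert 9: [34, 16, 9]
Insert 26: [34, 26, 9, 16]
Insert 21: [34, 26, 9, 16, 21]
Insert 17: [34, 26, 17, 16, 21, 9]

Final heap: [34, 26, 17, 16, 21, 9]


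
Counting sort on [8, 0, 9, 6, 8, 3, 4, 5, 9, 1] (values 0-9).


Input: [8, 0, 9, 6, 8, 3, 4, 5, 9, 1]
Counts: [1, 1, 0, 1, 1, 1, 1, 0, 2, 2]

Sorted: [0, 1, 3, 4, 5, 6, 8, 8, 9, 9]


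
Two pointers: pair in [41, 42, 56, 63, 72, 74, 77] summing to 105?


lo=0(41)+hi=6(77)=118
lo=0(41)+hi=5(74)=115
lo=0(41)+hi=4(72)=113
lo=0(41)+hi=3(63)=104
lo=1(42)+hi=3(63)=105

Yes: 42+63=105


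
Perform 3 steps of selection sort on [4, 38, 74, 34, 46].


Initial: [4, 38, 74, 34, 46]
Step 1: min=4 at 0
  Swap: [4, 38, 74, 34, 46]
Step 2: min=34 at 3
  Swap: [4, 34, 74, 38, 46]
Step 3: min=38 at 3
  Swap: [4, 34, 38, 74, 46]

After 3 steps: [4, 34, 38, 74, 46]


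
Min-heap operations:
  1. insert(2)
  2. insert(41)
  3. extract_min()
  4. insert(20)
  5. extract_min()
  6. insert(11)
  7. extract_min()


insert(2) -> [2]
insert(41) -> [2, 41]
extract_min()->2, [41]
insert(20) -> [20, 41]
extract_min()->20, [41]
insert(11) -> [11, 41]
extract_min()->11, [41]

Final heap: [41]


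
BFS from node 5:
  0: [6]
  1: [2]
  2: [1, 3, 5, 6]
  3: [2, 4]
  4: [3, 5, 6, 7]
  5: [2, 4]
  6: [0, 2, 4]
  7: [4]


Visit 5, enqueue [2, 4]
Visit 2, enqueue [1, 3, 6]
Visit 4, enqueue [7]
Visit 1, enqueue []
Visit 3, enqueue []
Visit 6, enqueue [0]
Visit 7, enqueue []
Visit 0, enqueue []

BFS order: [5, 2, 4, 1, 3, 6, 7, 0]


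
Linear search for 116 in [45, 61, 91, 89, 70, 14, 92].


i=0: 45!=116
i=1: 61!=116
i=2: 91!=116
i=3: 89!=116
i=4: 70!=116
i=5: 14!=116
i=6: 92!=116

Not found, 7 comps


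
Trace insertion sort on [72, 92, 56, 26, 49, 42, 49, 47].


Initial: [72, 92, 56, 26, 49, 42, 49, 47]
Insert 92: [72, 92, 56, 26, 49, 42, 49, 47]
Insert 56: [56, 72, 92, 26, 49, 42, 49, 47]
Insert 26: [26, 56, 72, 92, 49, 42, 49, 47]
Insert 49: [26, 49, 56, 72, 92, 42, 49, 47]
Insert 42: [26, 42, 49, 56, 72, 92, 49, 47]
Insert 49: [26, 42, 49, 49, 56, 72, 92, 47]
Insert 47: [26, 42, 47, 49, 49, 56, 72, 92]

Sorted: [26, 42, 47, 49, 49, 56, 72, 92]


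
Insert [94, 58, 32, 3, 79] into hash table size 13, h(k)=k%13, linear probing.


Insert 94: h=3 -> slot 3
Insert 58: h=6 -> slot 6
Insert 32: h=6, 1 probes -> slot 7
Insert 3: h=3, 1 probes -> slot 4
Insert 79: h=1 -> slot 1

Table: [None, 79, None, 94, 3, None, 58, 32, None, None, None, None, None]


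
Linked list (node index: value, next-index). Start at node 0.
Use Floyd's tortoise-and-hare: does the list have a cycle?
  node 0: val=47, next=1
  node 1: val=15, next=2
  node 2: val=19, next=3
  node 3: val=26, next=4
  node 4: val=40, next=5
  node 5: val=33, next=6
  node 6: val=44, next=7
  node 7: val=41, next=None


Floyd's tortoise (slow, +1) and hare (fast, +2):
  init: slow=0, fast=0
  step 1: slow=1, fast=2
  step 2: slow=2, fast=4
  step 3: slow=3, fast=6
  step 4: fast 6->7->None, no cycle

Cycle: no


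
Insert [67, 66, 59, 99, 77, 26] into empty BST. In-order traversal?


Insert 67: root
Insert 66: L from 67
Insert 59: L from 67 -> L from 66
Insert 99: R from 67
Insert 77: R from 67 -> L from 99
Insert 26: L from 67 -> L from 66 -> L from 59

In-order: [26, 59, 66, 67, 77, 99]


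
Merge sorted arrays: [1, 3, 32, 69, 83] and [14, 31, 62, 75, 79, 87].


Take 1 from A
Take 3 from A
Take 14 from B
Take 31 from B
Take 32 from A
Take 62 from B
Take 69 from A
Take 75 from B
Take 79 from B
Take 83 from A

Merged: [1, 3, 14, 31, 32, 62, 69, 75, 79, 83, 87]


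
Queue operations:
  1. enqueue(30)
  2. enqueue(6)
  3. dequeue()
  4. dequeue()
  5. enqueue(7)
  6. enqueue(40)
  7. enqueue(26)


enqueue(30) -> [30]
enqueue(6) -> [30, 6]
dequeue()->30, [6]
dequeue()->6, []
enqueue(7) -> [7]
enqueue(40) -> [7, 40]
enqueue(26) -> [7, 40, 26]

Final queue: [7, 40, 26]


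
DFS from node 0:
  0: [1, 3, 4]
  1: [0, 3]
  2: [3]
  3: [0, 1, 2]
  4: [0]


Visit 0, push [4, 3, 1]
Visit 1, push [3]
Visit 3, push [2]
Visit 2, push []
Visit 4, push []

DFS order: [0, 1, 3, 2, 4]


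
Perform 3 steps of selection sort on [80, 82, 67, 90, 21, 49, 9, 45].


Initial: [80, 82, 67, 90, 21, 49, 9, 45]
Step 1: min=9 at 6
  Swap: [9, 82, 67, 90, 21, 49, 80, 45]
Step 2: min=21 at 4
  Swap: [9, 21, 67, 90, 82, 49, 80, 45]
Step 3: min=45 at 7
  Swap: [9, 21, 45, 90, 82, 49, 80, 67]

After 3 steps: [9, 21, 45, 90, 82, 49, 80, 67]


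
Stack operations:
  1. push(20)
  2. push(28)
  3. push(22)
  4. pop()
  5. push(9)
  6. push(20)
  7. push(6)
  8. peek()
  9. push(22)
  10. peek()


push(20) -> [20]
push(28) -> [20, 28]
push(22) -> [20, 28, 22]
pop()->22, [20, 28]
push(9) -> [20, 28, 9]
push(20) -> [20, 28, 9, 20]
push(6) -> [20, 28, 9, 20, 6]
peek()->6
push(22) -> [20, 28, 9, 20, 6, 22]
peek()->22

Final stack: [20, 28, 9, 20, 6, 22]


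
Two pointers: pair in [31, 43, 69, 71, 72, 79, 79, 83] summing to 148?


lo=0(31)+hi=7(83)=114
lo=1(43)+hi=7(83)=126
lo=2(69)+hi=7(83)=152
lo=2(69)+hi=6(79)=148

Yes: 69+79=148


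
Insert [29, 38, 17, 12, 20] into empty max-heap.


Insert 29: [29]
Insert 38: [38, 29]
Insert 17: [38, 29, 17]
Insert 12: [38, 29, 17, 12]
Insert 20: [38, 29, 17, 12, 20]

Final heap: [38, 29, 17, 12, 20]


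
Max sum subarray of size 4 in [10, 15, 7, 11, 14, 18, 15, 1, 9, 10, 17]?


[0:4]: 43
[1:5]: 47
[2:6]: 50
[3:7]: 58
[4:8]: 48
[5:9]: 43
[6:10]: 35
[7:11]: 37

Max: 58 at [3:7]


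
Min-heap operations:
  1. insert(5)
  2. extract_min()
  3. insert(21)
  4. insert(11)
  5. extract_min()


insert(5) -> [5]
extract_min()->5, []
insert(21) -> [21]
insert(11) -> [11, 21]
extract_min()->11, [21]

Final heap: [21]


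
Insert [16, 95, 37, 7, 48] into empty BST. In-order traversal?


Insert 16: root
Insert 95: R from 16
Insert 37: R from 16 -> L from 95
Insert 7: L from 16
Insert 48: R from 16 -> L from 95 -> R from 37

In-order: [7, 16, 37, 48, 95]


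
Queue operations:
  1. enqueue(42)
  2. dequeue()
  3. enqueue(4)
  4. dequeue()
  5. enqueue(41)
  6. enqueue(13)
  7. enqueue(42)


enqueue(42) -> [42]
dequeue()->42, []
enqueue(4) -> [4]
dequeue()->4, []
enqueue(41) -> [41]
enqueue(13) -> [41, 13]
enqueue(42) -> [41, 13, 42]

Final queue: [41, 13, 42]


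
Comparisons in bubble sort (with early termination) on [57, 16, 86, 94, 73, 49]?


Algorithm: bubble sort (with early termination)
Input: [57, 16, 86, 94, 73, 49]
Sorted: [16, 49, 57, 73, 86, 94]

15


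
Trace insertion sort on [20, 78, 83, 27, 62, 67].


Initial: [20, 78, 83, 27, 62, 67]
Insert 78: [20, 78, 83, 27, 62, 67]
Insert 83: [20, 78, 83, 27, 62, 67]
Insert 27: [20, 27, 78, 83, 62, 67]
Insert 62: [20, 27, 62, 78, 83, 67]
Insert 67: [20, 27, 62, 67, 78, 83]

Sorted: [20, 27, 62, 67, 78, 83]
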